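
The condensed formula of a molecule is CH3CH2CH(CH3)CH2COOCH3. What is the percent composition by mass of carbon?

64.58%

Atom tally by fragment:
  CH3 → C:1 H:3
  CH2 → C:1 H:2
  CH(CH3) → C:2 H:4
  CH2COOCH3 → C:3 H:5 O:2
Element totals:
  C: 7
  H: 14
  O: 2
Molecular formula: C7H14O2.
Molar mass = 130.187 g/mol.
Mass from C: 7 × 12.011 = 84.077 g/mol.
%C = 84.077 / 130.187 × 100 = 64.58%.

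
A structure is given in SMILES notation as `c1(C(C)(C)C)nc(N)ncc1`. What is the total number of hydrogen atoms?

Atom tally by fragment:
  pyrimidine ring core → C:4 H:4 N:2
  (− 2 ring H displaced by substituents)
  + C(CH3)3 → C:4 H:9
  + NH2 → N:1 H:2
Element totals:
  C: 8
  H: 13
  N: 3

13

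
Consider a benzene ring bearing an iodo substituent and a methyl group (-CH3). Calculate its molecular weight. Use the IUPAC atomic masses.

218.04 g/mol

Atom tally by fragment:
  benzene ring core → C:6 H:6
  (− 2 ring H displaced by substituents)
  + I → I:1
  + CH3 → C:1 H:3
Element totals:
  C: 7
  H: 7
  I: 1
Molecular formula: C7H7I.
  M = 7(12.011) + 7(1.008) + 126.904
    = 84.077 + 7.056 + 126.904 = 218.037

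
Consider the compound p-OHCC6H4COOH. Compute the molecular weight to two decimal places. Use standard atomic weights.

150.13 g/mol

Atom tally by fragment:
  benzene ring core → C:6 H:6
  (− 2 ring H displaced by substituents)
  + CHO → C:1 H:1 O:1
  + COOH → C:1 H:1 O:2
Element totals:
  C: 8
  H: 6
  O: 3
Molecular formula: C8H6O3.
  M = 8(12.011) + 6(1.008) + 3(15.999)
    = 96.088 + 6.048 + 47.997 = 150.133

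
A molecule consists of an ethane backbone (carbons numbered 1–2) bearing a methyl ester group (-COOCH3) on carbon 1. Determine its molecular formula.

Atom tally by fragment:
  CH3OOCCH2 → C:3 H:5 O:2
  CH3 → C:1 H:3
Element totals:
  C: 4
  H: 8
  O: 2

C4H8O2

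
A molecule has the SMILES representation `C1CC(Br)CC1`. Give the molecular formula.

Atom tally by fragment:
  cyclopentane ring core → C:5 H:10
  (− 1 ring H displaced by substituents)
  + Br → Br:1
Element totals:
  C: 5
  H: 9
  Br: 1

C5H9Br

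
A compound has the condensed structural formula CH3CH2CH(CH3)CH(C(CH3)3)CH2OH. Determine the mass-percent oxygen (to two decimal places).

10.11%

Atom tally by fragment:
  CH3 → C:1 H:3
  CH2 → C:1 H:2
  CH(CH3) → C:2 H:4
  CH(C(CH3)3) → C:5 H:10
  CH2OH → C:1 H:3 O:1
Element totals:
  C: 10
  H: 22
  O: 1
Molecular formula: C10H22O.
Molar mass = 158.285 g/mol.
Mass from O: 1 × 15.999 = 15.999 g/mol.
%O = 15.999 / 158.285 × 100 = 10.11%.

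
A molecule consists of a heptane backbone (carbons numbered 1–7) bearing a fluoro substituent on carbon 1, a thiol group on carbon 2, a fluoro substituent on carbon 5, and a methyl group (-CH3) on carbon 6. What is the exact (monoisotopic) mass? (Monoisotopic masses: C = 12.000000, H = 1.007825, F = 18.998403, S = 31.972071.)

Atom tally by fragment:
  FCH2 → C:1 H:2 F:1
  CH(SH) → C:1 H:2 S:1
  CH2 → C:1 H:2
  CH2 → C:1 H:2
  CH(F) → C:1 H:1 F:1
  CH(CH3) → C:2 H:4
  CH3 → C:1 H:3
Element totals:
  C: 8
  H: 16
  F: 2
  S: 1
Molecular formula: C8H16F2S.
  M = 8(12.0) + 16(1.007825) + 2(18.998403) + 31.972071
    = 96.000000 + 16.125200 + 37.996806 + 31.972071 = 182.094077

182.0941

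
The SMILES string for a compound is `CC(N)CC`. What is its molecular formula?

Atom tally by fragment:
  CH3 → C:1 H:3
  CH(NH2) → C:1 H:3 N:1
  CH2 → C:1 H:2
  CH3 → C:1 H:3
Element totals:
  C: 4
  H: 11
  N: 1

C4H11N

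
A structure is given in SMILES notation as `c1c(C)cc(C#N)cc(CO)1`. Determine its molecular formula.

Atom tally by fragment:
  benzene ring core → C:6 H:6
  (− 3 ring H displaced by substituents)
  + CH3 → C:1 H:3
  + CN → C:1 N:1
  + CH2OH → C:1 H:3 O:1
Element totals:
  C: 9
  H: 9
  N: 1
  O: 1

C9H9NO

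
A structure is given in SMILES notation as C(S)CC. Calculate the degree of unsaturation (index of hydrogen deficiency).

Atom tally by fragment:
  HSCH2 → C:1 H:3 S:1
  CH2 → C:1 H:2
  CH3 → C:1 H:3
Element totals:
  C: 3
  H: 8
  S: 1
Molecular formula: C3H8S.
DoU = (2C + 2 + N − H − X) / 2 = (2·3 + 2 + 0 − 8 − 0) / 2 = 0.

0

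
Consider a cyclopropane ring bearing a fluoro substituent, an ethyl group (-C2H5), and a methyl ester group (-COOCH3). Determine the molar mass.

146.16 g/mol

Atom tally by fragment:
  cyclopropane ring core → C:3 H:6
  (− 3 ring H displaced by substituents)
  + F → F:1
  + C2H5 → C:2 H:5
  + COOCH3 → C:2 H:3 O:2
Element totals:
  C: 7
  H: 11
  F: 1
  O: 2
Molecular formula: C7H11FO2.
  M = 7(12.011) + 11(1.008) + 18.998 + 2(15.999)
    = 84.077 + 11.088 + 18.998 + 31.998 = 146.161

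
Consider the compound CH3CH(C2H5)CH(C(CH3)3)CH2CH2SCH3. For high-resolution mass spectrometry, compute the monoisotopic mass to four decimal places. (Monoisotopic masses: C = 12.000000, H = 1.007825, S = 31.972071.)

Element totals:
  C: 12
  H: 26
  S: 1
Molecular formula: C12H26S.
  M = 12(12.0) + 26(1.007825) + 31.972071
    = 144.000000 + 26.203450 + 31.972071 = 202.175521

202.1755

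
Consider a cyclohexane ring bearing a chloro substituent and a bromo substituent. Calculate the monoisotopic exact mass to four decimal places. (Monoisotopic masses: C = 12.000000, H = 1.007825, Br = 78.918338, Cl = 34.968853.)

195.9654

Atom tally by fragment:
  cyclohexane ring core → C:6 H:12
  (− 2 ring H displaced by substituents)
  + Cl → Cl:1
  + Br → Br:1
Element totals:
  C: 6
  H: 10
  Br: 1
  Cl: 1
Molecular formula: C6H10BrCl.
  M = 6(12.0) + 10(1.007825) + 78.918338 + 34.968853
    = 72.000000 + 10.078250 + 78.918338 + 34.968853 = 195.965441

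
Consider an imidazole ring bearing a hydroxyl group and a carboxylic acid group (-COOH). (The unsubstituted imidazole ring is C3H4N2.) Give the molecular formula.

C4H4N2O3

Atom tally by fragment:
  imidazole ring core → C:3 H:4 N:2
  (− 2 ring H displaced by substituents)
  + OH → O:1 H:1
  + COOH → C:1 H:1 O:2
Element totals:
  C: 4
  H: 4
  N: 2
  O: 3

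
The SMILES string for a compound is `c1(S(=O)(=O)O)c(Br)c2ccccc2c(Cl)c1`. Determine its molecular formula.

C10H6BrClO3S

Atom tally by fragment:
  naphthalene ring system core → C:10 H:8
  (− 3 ring H displaced by substituents)
  + SO3H → S:1 O:3 H:1
  + Br → Br:1
  + Cl → Cl:1
Element totals:
  C: 10
  H: 6
  Br: 1
  Cl: 1
  O: 3
  S: 1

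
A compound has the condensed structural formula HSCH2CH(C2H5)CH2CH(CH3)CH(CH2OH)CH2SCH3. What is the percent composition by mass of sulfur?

Atom tally by fragment:
  HSCH2 → C:1 H:3 S:1
  CH(C2H5) → C:3 H:6
  CH2 → C:1 H:2
  CH(CH3) → C:2 H:4
  CH(CH2OH) → C:2 H:4 O:1
  CH2SCH3 → C:2 H:5 S:1
Element totals:
  C: 11
  H: 24
  O: 1
  S: 2
Molecular formula: C11H24OS2.
Molar mass = 236.432 g/mol.
Mass from S: 2 × 32.06 = 64.120 g/mol.
%S = 64.120 / 236.432 × 100 = 27.12%.

27.12%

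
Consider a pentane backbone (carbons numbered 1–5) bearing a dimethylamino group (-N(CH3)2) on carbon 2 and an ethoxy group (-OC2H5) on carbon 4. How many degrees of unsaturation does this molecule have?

Atom tally by fragment:
  CH3 → C:1 H:3
  CH(N(CH3)2) → C:3 H:7 N:1
  CH2 → C:1 H:2
  CH(OC2H5) → C:3 H:6 O:1
  CH3 → C:1 H:3
Element totals:
  C: 9
  H: 21
  N: 1
  O: 1
Molecular formula: C9H21NO.
DoU = (2C + 2 + N − H − X) / 2 = (2·9 + 2 + 1 − 21 − 0) / 2 = 0.

0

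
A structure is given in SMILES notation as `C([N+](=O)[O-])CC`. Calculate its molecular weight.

Atom tally by fragment:
  O2NCH2 → C:1 H:2 N:1 O:2
  CH2 → C:1 H:2
  CH3 → C:1 H:3
Element totals:
  C: 3
  H: 7
  N: 1
  O: 2
Molecular formula: C3H7NO2.
  M = 3(12.011) + 7(1.008) + 14.007 + 2(15.999)
    = 36.033 + 7.056 + 14.007 + 31.998 = 89.094

89.09 g/mol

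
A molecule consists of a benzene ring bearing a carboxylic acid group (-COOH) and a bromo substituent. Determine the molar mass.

201.02 g/mol

Atom tally by fragment:
  benzene ring core → C:6 H:6
  (− 2 ring H displaced by substituents)
  + COOH → C:1 H:1 O:2
  + Br → Br:1
Element totals:
  C: 7
  H: 5
  Br: 1
  O: 2
Molecular formula: C7H5BrO2.
  M = 7(12.011) + 5(1.008) + 79.904 + 2(15.999)
    = 84.077 + 5.040 + 79.904 + 31.998 = 201.019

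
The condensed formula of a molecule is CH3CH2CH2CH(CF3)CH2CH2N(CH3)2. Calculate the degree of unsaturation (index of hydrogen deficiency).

0

Atom tally by fragment:
  CH3 → C:1 H:3
  CH2 → C:1 H:2
  CH2 → C:1 H:2
  CH(CF3) → C:2 H:1 F:3
  CH2 → C:1 H:2
  CH2N(CH3)2 → C:3 H:8 N:1
Element totals:
  C: 9
  H: 18
  F: 3
  N: 1
Molecular formula: C9H18F3N.
DoU = (2C + 2 + N − H − X) / 2 = (2·9 + 2 + 1 − 18 − 3) / 2 = 0.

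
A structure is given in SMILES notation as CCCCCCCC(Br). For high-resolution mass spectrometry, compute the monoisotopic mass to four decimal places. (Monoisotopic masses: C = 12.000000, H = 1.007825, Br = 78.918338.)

Atom tally by fragment:
  CH3 → C:1 H:3
  CH2 → C:1 H:2
  CH2 → C:1 H:2
  CH2 → C:1 H:2
  CH2 → C:1 H:2
  CH2 → C:1 H:2
  CH2 → C:1 H:2
  CH2Br → C:1 H:2 Br:1
Element totals:
  C: 8
  H: 17
  Br: 1
Molecular formula: C8H17Br.
  M = 8(12.0) + 17(1.007825) + 78.918338
    = 96.000000 + 17.133025 + 78.918338 = 192.051363

192.0514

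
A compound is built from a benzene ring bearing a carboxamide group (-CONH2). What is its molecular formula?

C7H7NO

Atom tally by fragment:
  benzene ring core → C:6 H:6
  (− 1 ring H displaced by substituents)
  + CONH2 → C:1 H:2 O:1 N:1
Element totals:
  C: 7
  H: 7
  N: 1
  O: 1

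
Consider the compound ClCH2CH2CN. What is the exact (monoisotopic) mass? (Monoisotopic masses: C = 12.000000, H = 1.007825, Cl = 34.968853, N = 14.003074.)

Atom tally by fragment:
  ClCH2 → C:1 H:2 Cl:1
  CH2CN → C:2 H:2 N:1
Element totals:
  C: 3
  H: 4
  Cl: 1
  N: 1
Molecular formula: C3H4ClN.
  M = 3(12.0) + 4(1.007825) + 34.968853 + 14.003074
    = 36.000000 + 4.031300 + 34.968853 + 14.003074 = 89.003227

89.0032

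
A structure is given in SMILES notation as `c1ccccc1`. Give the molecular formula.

Atom tally by fragment:
  benzene ring core → C:6 H:6
Element totals:
  C: 6
  H: 6

C6H6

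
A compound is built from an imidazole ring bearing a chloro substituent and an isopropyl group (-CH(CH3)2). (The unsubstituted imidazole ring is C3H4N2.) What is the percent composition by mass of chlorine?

24.52%

Atom tally by fragment:
  imidazole ring core → C:3 H:4 N:2
  (− 2 ring H displaced by substituents)
  + Cl → Cl:1
  + CH(CH3)2 → C:3 H:7
Element totals:
  C: 6
  H: 9
  Cl: 1
  N: 2
Molecular formula: C6H9ClN2.
Molar mass = 144.602 g/mol.
Mass from Cl: 1 × 35.45 = 35.450 g/mol.
%Cl = 35.450 / 144.602 × 100 = 24.52%.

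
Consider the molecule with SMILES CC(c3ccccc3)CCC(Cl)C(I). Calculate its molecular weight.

Atom tally by fragment:
  CH3 → C:1 H:3
  CH(C6H5) → C:7 H:6
  CH2 → C:1 H:2
  CH2 → C:1 H:2
  CH(Cl) → C:1 H:1 Cl:1
  CH2I → C:1 H:2 I:1
Element totals:
  C: 12
  H: 16
  Cl: 1
  I: 1
Molecular formula: C12H16ClI.
  M = 12(12.011) + 16(1.008) + 35.45 + 126.904
    = 144.132 + 16.128 + 35.450 + 126.904 = 322.614

322.61 g/mol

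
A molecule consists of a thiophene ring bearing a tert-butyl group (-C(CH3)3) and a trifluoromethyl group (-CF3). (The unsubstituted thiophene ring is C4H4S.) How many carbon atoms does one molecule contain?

Atom tally by fragment:
  thiophene ring core → C:4 H:4 S:1
  (− 2 ring H displaced by substituents)
  + C(CH3)3 → C:4 H:9
  + CF3 → C:1 F:3
Element totals:
  C: 9
  H: 11
  F: 3
  S: 1

9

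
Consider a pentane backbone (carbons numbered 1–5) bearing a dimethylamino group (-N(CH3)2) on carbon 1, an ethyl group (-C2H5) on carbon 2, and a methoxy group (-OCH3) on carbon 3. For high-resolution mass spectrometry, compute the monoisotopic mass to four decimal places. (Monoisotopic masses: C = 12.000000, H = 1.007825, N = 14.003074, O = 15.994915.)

173.1780

Atom tally by fragment:
  (CH3)2NCH2 → C:3 H:8 N:1
  CH(C2H5) → C:3 H:6
  CH(OCH3) → C:2 H:4 O:1
  CH2 → C:1 H:2
  CH3 → C:1 H:3
Element totals:
  C: 10
  H: 23
  N: 1
  O: 1
Molecular formula: C10H23NO.
  M = 10(12.0) + 23(1.007825) + 14.003074 + 15.994915
    = 120.000000 + 23.179975 + 14.003074 + 15.994915 = 173.177964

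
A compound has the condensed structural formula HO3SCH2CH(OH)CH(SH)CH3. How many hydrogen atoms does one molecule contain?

Atom tally by fragment:
  HO3SCH2 → C:1 H:3 S:1 O:3
  CH(OH) → C:1 H:2 O:1
  CH(SH) → C:1 H:2 S:1
  CH3 → C:1 H:3
Element totals:
  C: 4
  H: 10
  O: 4
  S: 2

10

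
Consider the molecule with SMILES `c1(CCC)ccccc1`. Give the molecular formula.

C9H12

Atom tally by fragment:
  benzene ring core → C:6 H:6
  (− 1 ring H displaced by substituents)
  + CH2CH2CH3 → C:3 H:7
Element totals:
  C: 9
  H: 12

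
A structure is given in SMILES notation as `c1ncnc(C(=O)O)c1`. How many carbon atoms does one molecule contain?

Atom tally by fragment:
  pyrimidine ring core → C:4 H:4 N:2
  (− 1 ring H displaced by substituents)
  + COOH → C:1 H:1 O:2
Element totals:
  C: 5
  H: 4
  N: 2
  O: 2

5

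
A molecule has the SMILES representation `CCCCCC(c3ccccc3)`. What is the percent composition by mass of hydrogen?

Atom tally by fragment:
  CH3 → C:1 H:3
  CH2 → C:1 H:2
  CH2 → C:1 H:2
  CH2 → C:1 H:2
  CH2 → C:1 H:2
  CH2C6H5 → C:7 H:7
Element totals:
  C: 12
  H: 18
Molecular formula: C12H18.
Molar mass = 162.276 g/mol.
Mass from H: 18 × 1.008 = 18.144 g/mol.
%H = 18.144 / 162.276 × 100 = 11.18%.

11.18%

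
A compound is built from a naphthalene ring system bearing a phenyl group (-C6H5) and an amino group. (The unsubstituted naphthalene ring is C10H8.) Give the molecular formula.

Atom tally by fragment:
  naphthalene ring system core → C:10 H:8
  (− 2 ring H displaced by substituents)
  + C6H5 → C:6 H:5
  + NH2 → N:1 H:2
Element totals:
  C: 16
  H: 13
  N: 1

C16H13N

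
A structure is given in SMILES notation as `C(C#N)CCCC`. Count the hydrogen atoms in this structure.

11

Atom tally by fragment:
  NCCH2 → C:2 H:2 N:1
  CH2 → C:1 H:2
  CH2 → C:1 H:2
  CH2 → C:1 H:2
  CH3 → C:1 H:3
Element totals:
  C: 6
  H: 11
  N: 1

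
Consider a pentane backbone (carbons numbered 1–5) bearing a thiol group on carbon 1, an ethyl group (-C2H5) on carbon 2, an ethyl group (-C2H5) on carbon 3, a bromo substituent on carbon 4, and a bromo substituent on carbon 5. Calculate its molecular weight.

318.11 g/mol

Atom tally by fragment:
  HSCH2 → C:1 H:3 S:1
  CH(C2H5) → C:3 H:6
  CH(C2H5) → C:3 H:6
  CH(Br) → C:1 H:1 Br:1
  CH2Br → C:1 H:2 Br:1
Element totals:
  C: 9
  H: 18
  Br: 2
  S: 1
Molecular formula: C9H18Br2S.
  M = 9(12.011) + 18(1.008) + 2(79.904) + 32.06
    = 108.099 + 18.144 + 159.808 + 32.060 = 318.111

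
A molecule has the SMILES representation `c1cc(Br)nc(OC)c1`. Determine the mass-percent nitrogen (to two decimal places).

Atom tally by fragment:
  pyridine ring core → C:5 H:5 N:1
  (− 2 ring H displaced by substituents)
  + Br → Br:1
  + OCH3 → C:1 H:3 O:1
Element totals:
  C: 6
  H: 6
  Br: 1
  N: 1
  O: 1
Molecular formula: C6H6BrNO.
Molar mass = 188.024 g/mol.
Mass from N: 1 × 14.007 = 14.007 g/mol.
%N = 14.007 / 188.024 × 100 = 7.45%.

7.45%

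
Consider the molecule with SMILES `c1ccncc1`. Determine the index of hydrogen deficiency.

4

Atom tally by fragment:
  pyridine ring core → C:5 H:5 N:1
Element totals:
  C: 5
  H: 5
  N: 1
Molecular formula: C5H5N.
DoU = (2C + 2 + N − H − X) / 2 = (2·5 + 2 + 1 − 5 − 0) / 2 = 4.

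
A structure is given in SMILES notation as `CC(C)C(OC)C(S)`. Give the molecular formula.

C6H14OS

Atom tally by fragment:
  CH3 → C:1 H:3
  CH(CH3) → C:2 H:4
  CH(OCH3) → C:2 H:4 O:1
  CH2SH → C:1 H:3 S:1
Element totals:
  C: 6
  H: 14
  O: 1
  S: 1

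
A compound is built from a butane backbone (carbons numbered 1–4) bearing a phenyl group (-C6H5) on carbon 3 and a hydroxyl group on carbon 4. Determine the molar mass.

150.22 g/mol

Atom tally by fragment:
  CH3 → C:1 H:3
  CH2 → C:1 H:2
  CH(C6H5) → C:7 H:6
  CH2OH → C:1 H:3 O:1
Element totals:
  C: 10
  H: 14
  O: 1
Molecular formula: C10H14O.
  M = 10(12.011) + 14(1.008) + 15.999
    = 120.110 + 14.112 + 15.999 = 150.221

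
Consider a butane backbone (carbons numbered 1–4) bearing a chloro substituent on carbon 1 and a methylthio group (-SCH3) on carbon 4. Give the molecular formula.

Atom tally by fragment:
  ClCH2 → C:1 H:2 Cl:1
  CH2 → C:1 H:2
  CH2 → C:1 H:2
  CH2SCH3 → C:2 H:5 S:1
Element totals:
  C: 5
  H: 11
  Cl: 1
  S: 1

C5H11ClS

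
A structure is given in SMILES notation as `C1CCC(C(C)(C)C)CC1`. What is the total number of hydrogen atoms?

Atom tally by fragment:
  cyclohexane ring core → C:6 H:12
  (− 1 ring H displaced by substituents)
  + C(CH3)3 → C:4 H:9
Element totals:
  C: 10
  H: 20

20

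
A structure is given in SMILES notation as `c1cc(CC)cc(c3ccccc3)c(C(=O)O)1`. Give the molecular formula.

C15H14O2

Atom tally by fragment:
  benzene ring core → C:6 H:6
  (− 3 ring H displaced by substituents)
  + C2H5 → C:2 H:5
  + C6H5 → C:6 H:5
  + COOH → C:1 H:1 O:2
Element totals:
  C: 15
  H: 14
  O: 2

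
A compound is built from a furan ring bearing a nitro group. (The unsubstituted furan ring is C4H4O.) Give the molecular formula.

Atom tally by fragment:
  furan ring core → C:4 H:4 O:1
  (− 1 ring H displaced by substituents)
  + NO2 → N:1 O:2
Element totals:
  C: 4
  H: 3
  N: 1
  O: 3

C4H3NO3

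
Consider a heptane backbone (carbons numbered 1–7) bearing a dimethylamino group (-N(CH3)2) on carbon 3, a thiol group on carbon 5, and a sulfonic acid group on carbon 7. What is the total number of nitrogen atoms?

1

Atom tally by fragment:
  CH3 → C:1 H:3
  CH2 → C:1 H:2
  CH(N(CH3)2) → C:3 H:7 N:1
  CH2 → C:1 H:2
  CH(SH) → C:1 H:2 S:1
  CH2 → C:1 H:2
  CH2SO3H → C:1 H:3 S:1 O:3
Element totals:
  C: 9
  H: 21
  N: 1
  O: 3
  S: 2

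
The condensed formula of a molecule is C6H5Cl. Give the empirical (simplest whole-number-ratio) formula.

Atom tally by fragment:
  benzene ring core → C:6 H:6
  (− 1 ring H displaced by substituents)
  + Cl → Cl:1
Element totals:
  C: 6
  H: 5
  Cl: 1
Molecular formula: C6H5Cl.
gcd of subscripts (6, 1, 5) = 1, so the empirical formula equals the molecular formula.

C6H5Cl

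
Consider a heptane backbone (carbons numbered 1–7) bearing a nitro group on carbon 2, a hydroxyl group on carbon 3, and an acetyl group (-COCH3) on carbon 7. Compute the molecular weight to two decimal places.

203.24 g/mol

Atom tally by fragment:
  CH3 → C:1 H:3
  CH(NO2) → C:1 H:1 N:1 O:2
  CH(OH) → C:1 H:2 O:1
  CH2 → C:1 H:2
  CH2 → C:1 H:2
  CH2 → C:1 H:2
  CH2COCH3 → C:3 H:5 O:1
Element totals:
  C: 9
  H: 17
  N: 1
  O: 4
Molecular formula: C9H17NO4.
  M = 9(12.011) + 17(1.008) + 14.007 + 4(15.999)
    = 108.099 + 17.136 + 14.007 + 63.996 = 203.238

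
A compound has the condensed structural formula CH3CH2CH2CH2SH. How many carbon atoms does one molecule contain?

Atom tally by fragment:
  CH3 → C:1 H:3
  CH2 → C:1 H:2
  CH2 → C:1 H:2
  CH2SH → C:1 H:3 S:1
Element totals:
  C: 4
  H: 10
  S: 1

4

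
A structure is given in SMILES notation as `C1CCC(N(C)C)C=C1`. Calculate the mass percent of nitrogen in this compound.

Atom tally by fragment:
  cyclohexene ring core → C:6 H:10
  (− 1 ring H displaced by substituents)
  + N(CH3)2 → N:1 C:2 H:6
Element totals:
  C: 8
  H: 15
  N: 1
Molecular formula: C8H15N.
Molar mass = 125.215 g/mol.
Mass from N: 1 × 14.007 = 14.007 g/mol.
%N = 14.007 / 125.215 × 100 = 11.19%.

11.19%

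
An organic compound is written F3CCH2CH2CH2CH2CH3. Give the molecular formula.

Element totals:
  C: 6
  H: 11
  F: 3

C6H11F3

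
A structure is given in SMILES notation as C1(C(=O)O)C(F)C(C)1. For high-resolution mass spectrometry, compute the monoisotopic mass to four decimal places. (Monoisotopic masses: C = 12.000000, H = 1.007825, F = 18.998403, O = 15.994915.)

Atom tally by fragment:
  cyclopropane ring core → C:3 H:6
  (− 3 ring H displaced by substituents)
  + COOH → C:1 H:1 O:2
  + F → F:1
  + CH3 → C:1 H:3
Element totals:
  C: 5
  H: 7
  F: 1
  O: 2
Molecular formula: C5H7FO2.
  M = 5(12.0) + 7(1.007825) + 18.998403 + 2(15.994915)
    = 60.000000 + 7.054775 + 18.998403 + 31.989830 = 118.043008

118.0430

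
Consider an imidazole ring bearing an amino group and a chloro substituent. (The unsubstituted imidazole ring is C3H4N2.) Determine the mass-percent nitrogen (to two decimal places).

Atom tally by fragment:
  imidazole ring core → C:3 H:4 N:2
  (− 2 ring H displaced by substituents)
  + NH2 → N:1 H:2
  + Cl → Cl:1
Element totals:
  C: 3
  H: 4
  Cl: 1
  N: 3
Molecular formula: C3H4ClN3.
Molar mass = 117.536 g/mol.
Mass from N: 3 × 14.007 = 42.021 g/mol.
%N = 42.021 / 117.536 × 100 = 35.75%.

35.75%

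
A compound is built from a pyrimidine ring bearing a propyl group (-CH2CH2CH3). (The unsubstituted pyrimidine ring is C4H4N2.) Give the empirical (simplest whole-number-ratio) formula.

Atom tally by fragment:
  pyrimidine ring core → C:4 H:4 N:2
  (− 1 ring H displaced by substituents)
  + CH2CH2CH3 → C:3 H:7
Element totals:
  C: 7
  H: 10
  N: 2
Molecular formula: C7H10N2.
gcd of subscripts (7, 10, 2) = 1, so the empirical formula equals the molecular formula.

C7H10N2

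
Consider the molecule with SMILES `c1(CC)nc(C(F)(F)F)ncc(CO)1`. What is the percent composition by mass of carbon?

46.61%

Atom tally by fragment:
  pyrimidine ring core → C:4 H:4 N:2
  (− 3 ring H displaced by substituents)
  + C2H5 → C:2 H:5
  + CF3 → C:1 F:3
  + CH2OH → C:1 H:3 O:1
Element totals:
  C: 8
  H: 9
  F: 3
  N: 2
  O: 1
Molecular formula: C8H9F3N2O.
Molar mass = 206.167 g/mol.
Mass from C: 8 × 12.011 = 96.088 g/mol.
%C = 96.088 / 206.167 × 100 = 46.61%.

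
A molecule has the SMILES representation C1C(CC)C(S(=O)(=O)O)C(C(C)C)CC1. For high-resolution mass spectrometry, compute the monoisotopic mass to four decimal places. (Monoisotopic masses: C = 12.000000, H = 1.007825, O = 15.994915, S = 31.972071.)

234.1290

Atom tally by fragment:
  cyclohexane ring core → C:6 H:12
  (− 3 ring H displaced by substituents)
  + C2H5 → C:2 H:5
  + SO3H → S:1 O:3 H:1
  + CH(CH3)2 → C:3 H:7
Element totals:
  C: 11
  H: 22
  O: 3
  S: 1
Molecular formula: C11H22O3S.
  M = 11(12.0) + 22(1.007825) + 3(15.994915) + 31.972071
    = 132.000000 + 22.172150 + 47.984745 + 31.972071 = 234.128966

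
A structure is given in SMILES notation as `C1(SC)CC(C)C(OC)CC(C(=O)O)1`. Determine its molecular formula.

Atom tally by fragment:
  cyclohexane ring core → C:6 H:12
  (− 4 ring H displaced by substituents)
  + SCH3 → C:1 H:3 S:1
  + CH3 → C:1 H:3
  + OCH3 → C:1 H:3 O:1
  + COOH → C:1 H:1 O:2
Element totals:
  C: 10
  H: 18
  O: 3
  S: 1

C10H18O3S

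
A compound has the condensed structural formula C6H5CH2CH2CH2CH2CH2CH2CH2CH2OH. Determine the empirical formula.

C14H22O

Element totals:
  C: 14
  H: 22
  O: 1
Molecular formula: C14H22O.
gcd of subscripts (14, 22, 1) = 1, so the empirical formula equals the molecular formula.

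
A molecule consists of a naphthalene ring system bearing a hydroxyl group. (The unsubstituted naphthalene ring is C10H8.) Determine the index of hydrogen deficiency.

7

Atom tally by fragment:
  naphthalene ring system core → C:10 H:8
  (− 1 ring H displaced by substituents)
  + OH → O:1 H:1
Element totals:
  C: 10
  H: 8
  O: 1
Molecular formula: C10H8O.
DoU = (2C + 2 + N − H − X) / 2 = (2·10 + 2 + 0 − 8 − 0) / 2 = 7.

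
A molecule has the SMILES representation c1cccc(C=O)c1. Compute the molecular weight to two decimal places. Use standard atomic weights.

Atom tally by fragment:
  benzene ring core → C:6 H:6
  (− 1 ring H displaced by substituents)
  + CHO → C:1 H:1 O:1
Element totals:
  C: 7
  H: 6
  O: 1
Molecular formula: C7H6O.
  M = 7(12.011) + 6(1.008) + 15.999
    = 84.077 + 6.048 + 15.999 = 106.124

106.12 g/mol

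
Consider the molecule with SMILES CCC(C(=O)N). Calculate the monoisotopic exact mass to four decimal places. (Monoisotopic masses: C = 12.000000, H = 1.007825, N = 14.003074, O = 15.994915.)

87.0684

Atom tally by fragment:
  CH3 → C:1 H:3
  CH2 → C:1 H:2
  CH2CONH2 → C:2 H:4 O:1 N:1
Element totals:
  C: 4
  H: 9
  N: 1
  O: 1
Molecular formula: C4H9NO.
  M = 4(12.0) + 9(1.007825) + 14.003074 + 15.994915
    = 48.000000 + 9.070425 + 14.003074 + 15.994915 = 87.068414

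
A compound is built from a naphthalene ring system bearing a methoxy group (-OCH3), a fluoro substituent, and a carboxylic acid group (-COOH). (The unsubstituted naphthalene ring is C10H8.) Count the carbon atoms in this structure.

12

Atom tally by fragment:
  naphthalene ring system core → C:10 H:8
  (− 3 ring H displaced by substituents)
  + OCH3 → C:1 H:3 O:1
  + F → F:1
  + COOH → C:1 H:1 O:2
Element totals:
  C: 12
  H: 9
  F: 1
  O: 3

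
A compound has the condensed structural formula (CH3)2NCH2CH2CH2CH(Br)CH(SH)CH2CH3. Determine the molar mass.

Atom tally by fragment:
  (CH3)2NCH2 → C:3 H:8 N:1
  CH2 → C:1 H:2
  CH2 → C:1 H:2
  CH(Br) → C:1 H:1 Br:1
  CH(SH) → C:1 H:2 S:1
  CH2 → C:1 H:2
  CH3 → C:1 H:3
Element totals:
  C: 9
  H: 20
  Br: 1
  N: 1
  S: 1
Molecular formula: C9H20BrNS.
  M = 9(12.011) + 20(1.008) + 79.904 + 14.007 + 32.06
    = 108.099 + 20.160 + 79.904 + 14.007 + 32.060 = 254.230

254.23 g/mol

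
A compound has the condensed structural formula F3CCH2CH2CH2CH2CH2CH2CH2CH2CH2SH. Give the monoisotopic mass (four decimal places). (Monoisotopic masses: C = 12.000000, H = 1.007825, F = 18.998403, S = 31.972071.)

228.1160

Atom tally by fragment:
  F3CCH2 → C:2 H:2 F:3
  CH2 → C:1 H:2
  CH2 → C:1 H:2
  CH2 → C:1 H:2
  CH2 → C:1 H:2
  CH2 → C:1 H:2
  CH2 → C:1 H:2
  CH2 → C:1 H:2
  CH2SH → C:1 H:3 S:1
Element totals:
  C: 10
  H: 19
  F: 3
  S: 1
Molecular formula: C10H19F3S.
  M = 10(12.0) + 19(1.007825) + 3(18.998403) + 31.972071
    = 120.000000 + 19.148675 + 56.995209 + 31.972071 = 228.115955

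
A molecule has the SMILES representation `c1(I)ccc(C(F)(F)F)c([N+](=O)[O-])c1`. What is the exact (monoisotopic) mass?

316.9161

Atom tally by fragment:
  benzene ring core → C:6 H:6
  (− 3 ring H displaced by substituents)
  + I → I:1
  + CF3 → C:1 F:3
  + NO2 → N:1 O:2
Element totals:
  C: 7
  H: 3
  F: 3
  I: 1
  N: 1
  O: 2
Molecular formula: C7H3F3INO2.
  M = 7(12.0) + 3(1.007825) + 3(18.998403) + 126.904472 + 14.003074 + 2(15.994915)
    = 84.000000 + 3.023475 + 56.995209 + 126.904472 + 14.003074 + 31.989830 = 316.916060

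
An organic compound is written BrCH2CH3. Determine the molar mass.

108.97 g/mol

Atom tally by fragment:
  BrCH2 → C:1 H:2 Br:1
  CH3 → C:1 H:3
Element totals:
  C: 2
  H: 5
  Br: 1
Molecular formula: C2H5Br.
  M = 2(12.011) + 5(1.008) + 79.904
    = 24.022 + 5.040 + 79.904 = 108.966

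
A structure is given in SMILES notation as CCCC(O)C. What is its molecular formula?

Atom tally by fragment:
  CH3 → C:1 H:3
  CH2 → C:1 H:2
  CH2 → C:1 H:2
  CH(OH) → C:1 H:2 O:1
  CH3 → C:1 H:3
Element totals:
  C: 5
  H: 12
  O: 1

C5H12O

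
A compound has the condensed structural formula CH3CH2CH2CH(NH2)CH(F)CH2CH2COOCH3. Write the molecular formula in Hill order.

Atom tally by fragment:
  CH3 → C:1 H:3
  CH2 → C:1 H:2
  CH2 → C:1 H:2
  CH(NH2) → C:1 H:3 N:1
  CH(F) → C:1 H:1 F:1
  CH2 → C:1 H:2
  CH2COOCH3 → C:3 H:5 O:2
Element totals:
  C: 9
  H: 18
  F: 1
  N: 1
  O: 2

C9H18FNO2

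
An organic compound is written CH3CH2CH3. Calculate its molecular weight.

Element totals:
  C: 3
  H: 8
Molecular formula: C3H8.
  M = 3(12.011) + 8(1.008)
    = 36.033 + 8.064 = 44.097

44.10 g/mol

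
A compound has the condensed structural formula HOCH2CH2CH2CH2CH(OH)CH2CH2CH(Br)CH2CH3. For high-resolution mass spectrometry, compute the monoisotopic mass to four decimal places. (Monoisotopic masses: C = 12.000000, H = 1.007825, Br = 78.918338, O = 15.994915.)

252.0725

Element totals:
  C: 10
  H: 21
  Br: 1
  O: 2
Molecular formula: C10H21BrO2.
  M = 10(12.0) + 21(1.007825) + 78.918338 + 2(15.994915)
    = 120.000000 + 21.164325 + 78.918338 + 31.989830 = 252.072493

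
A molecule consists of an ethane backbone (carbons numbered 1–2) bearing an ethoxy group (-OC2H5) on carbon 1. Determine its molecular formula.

Atom tally by fragment:
  C2H5OCH2 → C:3 H:7 O:1
  CH3 → C:1 H:3
Element totals:
  C: 4
  H: 10
  O: 1

C4H10O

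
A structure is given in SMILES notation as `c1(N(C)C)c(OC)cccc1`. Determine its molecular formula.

C9H13NO

Atom tally by fragment:
  benzene ring core → C:6 H:6
  (− 2 ring H displaced by substituents)
  + N(CH3)2 → N:1 C:2 H:6
  + OCH3 → C:1 H:3 O:1
Element totals:
  C: 9
  H: 13
  N: 1
  O: 1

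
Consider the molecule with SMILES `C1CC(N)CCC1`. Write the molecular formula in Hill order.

C6H13N

Atom tally by fragment:
  cyclohexane ring core → C:6 H:12
  (− 1 ring H displaced by substituents)
  + NH2 → N:1 H:2
Element totals:
  C: 6
  H: 13
  N: 1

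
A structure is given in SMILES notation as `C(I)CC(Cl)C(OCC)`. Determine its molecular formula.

Atom tally by fragment:
  ICH2 → C:1 H:2 I:1
  CH2 → C:1 H:2
  CH(Cl) → C:1 H:1 Cl:1
  CH2OC2H5 → C:3 H:7 O:1
Element totals:
  C: 6
  H: 12
  Cl: 1
  I: 1
  O: 1

C6H12ClIO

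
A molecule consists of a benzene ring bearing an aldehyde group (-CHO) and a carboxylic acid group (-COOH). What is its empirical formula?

C8H6O3

Atom tally by fragment:
  benzene ring core → C:6 H:6
  (− 2 ring H displaced by substituents)
  + CHO → C:1 H:1 O:1
  + COOH → C:1 H:1 O:2
Element totals:
  C: 8
  H: 6
  O: 3
Molecular formula: C8H6O3.
gcd of subscripts (8, 6, 3) = 1, so the empirical formula equals the molecular formula.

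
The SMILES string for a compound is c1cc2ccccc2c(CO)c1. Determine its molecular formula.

C11H10O

Atom tally by fragment:
  naphthalene ring system core → C:10 H:8
  (− 1 ring H displaced by substituents)
  + CH2OH → C:1 H:3 O:1
Element totals:
  C: 11
  H: 10
  O: 1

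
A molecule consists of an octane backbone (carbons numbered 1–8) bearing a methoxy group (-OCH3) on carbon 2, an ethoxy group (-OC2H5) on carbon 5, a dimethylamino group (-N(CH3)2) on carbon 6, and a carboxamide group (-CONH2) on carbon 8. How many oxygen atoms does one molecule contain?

Atom tally by fragment:
  CH3 → C:1 H:3
  CH(OCH3) → C:2 H:4 O:1
  CH2 → C:1 H:2
  CH2 → C:1 H:2
  CH(OC2H5) → C:3 H:6 O:1
  CH(N(CH3)2) → C:3 H:7 N:1
  CH2 → C:1 H:2
  CH2CONH2 → C:2 H:4 O:1 N:1
Element totals:
  C: 14
  H: 30
  N: 2
  O: 3

3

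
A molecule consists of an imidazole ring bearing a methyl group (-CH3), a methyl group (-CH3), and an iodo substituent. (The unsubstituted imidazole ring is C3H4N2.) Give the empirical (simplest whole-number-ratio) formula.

C5H7IN2

Atom tally by fragment:
  imidazole ring core → C:3 H:4 N:2
  (− 3 ring H displaced by substituents)
  + CH3 → C:1 H:3
  + CH3 → C:1 H:3
  + I → I:1
Element totals:
  C: 5
  H: 7
  I: 1
  N: 2
Molecular formula: C5H7IN2.
gcd of subscripts (5, 7, 1, 2) = 1, so the empirical formula equals the molecular formula.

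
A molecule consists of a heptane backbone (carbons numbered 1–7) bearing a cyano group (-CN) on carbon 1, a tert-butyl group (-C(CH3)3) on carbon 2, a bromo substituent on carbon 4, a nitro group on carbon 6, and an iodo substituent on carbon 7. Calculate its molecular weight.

431.11 g/mol

Atom tally by fragment:
  NCCH2 → C:2 H:2 N:1
  CH(C(CH3)3) → C:5 H:10
  CH2 → C:1 H:2
  CH(Br) → C:1 H:1 Br:1
  CH2 → C:1 H:2
  CH(NO2) → C:1 H:1 N:1 O:2
  CH2I → C:1 H:2 I:1
Element totals:
  C: 12
  H: 20
  Br: 1
  I: 1
  N: 2
  O: 2
Molecular formula: C12H20BrIN2O2.
  M = 12(12.011) + 20(1.008) + 79.904 + 126.904 + 2(14.007) + 2(15.999)
    = 144.132 + 20.160 + 79.904 + 126.904 + 28.014 + 31.998 = 431.112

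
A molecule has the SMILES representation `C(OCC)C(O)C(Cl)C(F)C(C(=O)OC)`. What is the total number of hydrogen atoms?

16

Atom tally by fragment:
  C2H5OCH2 → C:3 H:7 O:1
  CH(OH) → C:1 H:2 O:1
  CH(Cl) → C:1 H:1 Cl:1
  CH(F) → C:1 H:1 F:1
  CH2COOCH3 → C:3 H:5 O:2
Element totals:
  C: 9
  H: 16
  Cl: 1
  F: 1
  O: 4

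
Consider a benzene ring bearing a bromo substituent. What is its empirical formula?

C6H5Br

Atom tally by fragment:
  benzene ring core → C:6 H:6
  (− 1 ring H displaced by substituents)
  + Br → Br:1
Element totals:
  C: 6
  H: 5
  Br: 1
Molecular formula: C6H5Br.
gcd of subscripts (1, 6, 5) = 1, so the empirical formula equals the molecular formula.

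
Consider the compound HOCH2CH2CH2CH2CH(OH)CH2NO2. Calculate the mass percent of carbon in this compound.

Atom tally by fragment:
  HOCH2 → C:1 H:3 O:1
  CH2 → C:1 H:2
  CH2 → C:1 H:2
  CH2 → C:1 H:2
  CH(OH) → C:1 H:2 O:1
  CH2NO2 → C:1 H:2 N:1 O:2
Element totals:
  C: 6
  H: 13
  N: 1
  O: 4
Molecular formula: C6H13NO4.
Molar mass = 163.173 g/mol.
Mass from C: 6 × 12.011 = 72.066 g/mol.
%C = 72.066 / 163.173 × 100 = 44.17%.

44.17%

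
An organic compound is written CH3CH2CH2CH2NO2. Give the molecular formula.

C4H9NO2

Atom tally by fragment:
  CH3 → C:1 H:3
  CH2 → C:1 H:2
  CH2 → C:1 H:2
  CH2NO2 → C:1 H:2 N:1 O:2
Element totals:
  C: 4
  H: 9
  N: 1
  O: 2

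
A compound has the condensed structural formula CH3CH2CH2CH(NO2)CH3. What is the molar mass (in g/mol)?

117.15 g/mol

Element totals:
  C: 5
  H: 11
  N: 1
  O: 2
Molecular formula: C5H11NO2.
  M = 5(12.011) + 11(1.008) + 14.007 + 2(15.999)
    = 60.055 + 11.088 + 14.007 + 31.998 = 117.148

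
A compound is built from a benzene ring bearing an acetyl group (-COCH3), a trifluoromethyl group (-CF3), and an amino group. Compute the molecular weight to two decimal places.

Atom tally by fragment:
  benzene ring core → C:6 H:6
  (− 3 ring H displaced by substituents)
  + COCH3 → C:2 H:3 O:1
  + CF3 → C:1 F:3
  + NH2 → N:1 H:2
Element totals:
  C: 9
  H: 8
  F: 3
  N: 1
  O: 1
Molecular formula: C9H8F3NO.
  M = 9(12.011) + 8(1.008) + 3(18.998) + 14.007 + 15.999
    = 108.099 + 8.064 + 56.994 + 14.007 + 15.999 = 203.163

203.16 g/mol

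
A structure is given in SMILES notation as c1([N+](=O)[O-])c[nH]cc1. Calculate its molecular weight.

112.09 g/mol

Atom tally by fragment:
  pyrrole ring core → C:4 H:5 N:1
  (− 1 ring H displaced by substituents)
  + NO2 → N:1 O:2
Element totals:
  C: 4
  H: 4
  N: 2
  O: 2
Molecular formula: C4H4N2O2.
  M = 4(12.011) + 4(1.008) + 2(14.007) + 2(15.999)
    = 48.044 + 4.032 + 28.014 + 31.998 = 112.088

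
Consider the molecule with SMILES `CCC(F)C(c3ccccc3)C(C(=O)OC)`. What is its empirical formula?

C13H17FO2

Atom tally by fragment:
  CH3 → C:1 H:3
  CH2 → C:1 H:2
  CH(F) → C:1 H:1 F:1
  CH(C6H5) → C:7 H:6
  CH2COOCH3 → C:3 H:5 O:2
Element totals:
  C: 13
  H: 17
  F: 1
  O: 2
Molecular formula: C13H17FO2.
gcd of subscripts (13, 1, 17, 2) = 1, so the empirical formula equals the molecular formula.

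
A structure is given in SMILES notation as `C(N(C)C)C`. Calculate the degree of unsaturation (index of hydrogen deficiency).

Atom tally by fragment:
  (CH3)2NCH2 → C:3 H:8 N:1
  CH3 → C:1 H:3
Element totals:
  C: 4
  H: 11
  N: 1
Molecular formula: C4H11N.
DoU = (2C + 2 + N − H − X) / 2 = (2·4 + 2 + 1 − 11 − 0) / 2 = 0.

0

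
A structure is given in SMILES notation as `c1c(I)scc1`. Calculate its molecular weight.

Atom tally by fragment:
  thiophene ring core → C:4 H:4 S:1
  (− 1 ring H displaced by substituents)
  + I → I:1
Element totals:
  C: 4
  H: 3
  I: 1
  S: 1
Molecular formula: C4H3IS.
  M = 4(12.011) + 3(1.008) + 126.904 + 32.06
    = 48.044 + 3.024 + 126.904 + 32.060 = 210.032

210.03 g/mol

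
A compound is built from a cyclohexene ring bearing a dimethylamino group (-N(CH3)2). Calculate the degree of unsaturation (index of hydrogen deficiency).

Atom tally by fragment:
  cyclohexene ring core → C:6 H:10
  (− 1 ring H displaced by substituents)
  + N(CH3)2 → N:1 C:2 H:6
Element totals:
  C: 8
  H: 15
  N: 1
Molecular formula: C8H15N.
DoU = (2C + 2 + N − H − X) / 2 = (2·8 + 2 + 1 − 15 − 0) / 2 = 2.

2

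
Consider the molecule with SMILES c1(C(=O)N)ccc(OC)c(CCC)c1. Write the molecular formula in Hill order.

C11H15NO2

Atom tally by fragment:
  benzene ring core → C:6 H:6
  (− 3 ring H displaced by substituents)
  + CONH2 → C:1 H:2 O:1 N:1
  + OCH3 → C:1 H:3 O:1
  + CH2CH2CH3 → C:3 H:7
Element totals:
  C: 11
  H: 15
  N: 1
  O: 2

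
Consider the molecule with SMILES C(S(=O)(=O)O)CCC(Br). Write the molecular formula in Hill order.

Atom tally by fragment:
  HO3SCH2 → C:1 H:3 S:1 O:3
  CH2 → C:1 H:2
  CH2 → C:1 H:2
  CH2Br → C:1 H:2 Br:1
Element totals:
  C: 4
  H: 9
  Br: 1
  O: 3
  S: 1

C4H9BrO3S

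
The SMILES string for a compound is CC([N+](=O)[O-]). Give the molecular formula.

C2H5NO2

Atom tally by fragment:
  CH3 → C:1 H:3
  CH2NO2 → C:1 H:2 N:1 O:2
Element totals:
  C: 2
  H: 5
  N: 1
  O: 2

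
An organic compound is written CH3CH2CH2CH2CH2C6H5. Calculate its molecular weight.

148.25 g/mol

Atom tally by fragment:
  CH3 → C:1 H:3
  CH2 → C:1 H:2
  CH2 → C:1 H:2
  CH2 → C:1 H:2
  CH2C6H5 → C:7 H:7
Element totals:
  C: 11
  H: 16
Molecular formula: C11H16.
  M = 11(12.011) + 16(1.008)
    = 132.121 + 16.128 = 148.249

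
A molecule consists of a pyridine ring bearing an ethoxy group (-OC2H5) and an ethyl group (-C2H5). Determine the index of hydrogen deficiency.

Atom tally by fragment:
  pyridine ring core → C:5 H:5 N:1
  (− 2 ring H displaced by substituents)
  + OC2H5 → C:2 H:5 O:1
  + C2H5 → C:2 H:5
Element totals:
  C: 9
  H: 13
  N: 1
  O: 1
Molecular formula: C9H13NO.
DoU = (2C + 2 + N − H − X) / 2 = (2·9 + 2 + 1 − 13 − 0) / 2 = 4.

4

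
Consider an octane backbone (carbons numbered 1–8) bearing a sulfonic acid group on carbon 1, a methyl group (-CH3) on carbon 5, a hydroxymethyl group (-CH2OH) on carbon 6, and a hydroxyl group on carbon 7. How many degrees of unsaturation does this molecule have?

0

Atom tally by fragment:
  HO3SCH2 → C:1 H:3 S:1 O:3
  CH2 → C:1 H:2
  CH2 → C:1 H:2
  CH2 → C:1 H:2
  CH(CH3) → C:2 H:4
  CH(CH2OH) → C:2 H:4 O:1
  CH(OH) → C:1 H:2 O:1
  CH3 → C:1 H:3
Element totals:
  C: 10
  H: 22
  O: 5
  S: 1
Molecular formula: C10H22O5S.
DoU = (2C + 2 + N − H − X) / 2 = (2·10 + 2 + 0 − 22 − 0) / 2 = 0.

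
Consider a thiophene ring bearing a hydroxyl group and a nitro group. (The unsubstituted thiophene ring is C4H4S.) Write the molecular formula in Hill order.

Atom tally by fragment:
  thiophene ring core → C:4 H:4 S:1
  (− 2 ring H displaced by substituents)
  + OH → O:1 H:1
  + NO2 → N:1 O:2
Element totals:
  C: 4
  H: 3
  N: 1
  O: 3
  S: 1

C4H3NO3S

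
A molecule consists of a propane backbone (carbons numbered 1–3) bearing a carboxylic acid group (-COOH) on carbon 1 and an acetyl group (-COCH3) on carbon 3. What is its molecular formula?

C6H10O3

Atom tally by fragment:
  HOOCCH2 → C:2 H:3 O:2
  CH2 → C:1 H:2
  CH2COCH3 → C:3 H:5 O:1
Element totals:
  C: 6
  H: 10
  O: 3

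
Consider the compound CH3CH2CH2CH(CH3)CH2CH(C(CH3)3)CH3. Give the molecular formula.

Atom tally by fragment:
  CH3 → C:1 H:3
  CH2 → C:1 H:2
  CH2 → C:1 H:2
  CH(CH3) → C:2 H:4
  CH2 → C:1 H:2
  CH(C(CH3)3) → C:5 H:10
  CH3 → C:1 H:3
Element totals:
  C: 12
  H: 26

C12H26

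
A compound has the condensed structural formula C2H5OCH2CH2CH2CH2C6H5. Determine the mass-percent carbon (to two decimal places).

Element totals:
  C: 12
  H: 18
  O: 1
Molecular formula: C12H18O.
Molar mass = 178.275 g/mol.
Mass from C: 12 × 12.011 = 144.132 g/mol.
%C = 144.132 / 178.275 × 100 = 80.85%.

80.85%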